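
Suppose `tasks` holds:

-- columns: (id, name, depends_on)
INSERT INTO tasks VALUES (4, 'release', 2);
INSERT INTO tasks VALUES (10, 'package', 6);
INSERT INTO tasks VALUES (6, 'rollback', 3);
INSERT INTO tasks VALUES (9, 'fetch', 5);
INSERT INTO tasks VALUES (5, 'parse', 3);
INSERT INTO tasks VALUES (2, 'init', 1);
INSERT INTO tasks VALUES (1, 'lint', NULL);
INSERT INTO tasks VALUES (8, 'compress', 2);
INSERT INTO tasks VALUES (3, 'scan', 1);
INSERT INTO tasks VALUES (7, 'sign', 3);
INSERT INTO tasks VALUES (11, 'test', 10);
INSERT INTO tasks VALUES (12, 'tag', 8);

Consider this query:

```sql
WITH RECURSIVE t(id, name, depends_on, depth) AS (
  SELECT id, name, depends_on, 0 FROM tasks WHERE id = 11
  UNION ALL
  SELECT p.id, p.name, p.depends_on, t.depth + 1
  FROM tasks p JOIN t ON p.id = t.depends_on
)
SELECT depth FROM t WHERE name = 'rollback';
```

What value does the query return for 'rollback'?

Base: id=11 (test), depends_on=10, depth 0.
Iteration 1: join on id=10 -> package (id 10, depends_on=6, depth 1).
Iteration 2: join on id=6 -> rollback (id 6, depends_on=3, depth 2).
Iteration 3: join on id=3 -> scan (id 3, depends_on=1, depth 3).
Iteration 4: join on id=1 -> lint (id 1, depends_on=NULL, depth 4).
Iteration 5: depends_on is NULL; no match; recursion stops.

2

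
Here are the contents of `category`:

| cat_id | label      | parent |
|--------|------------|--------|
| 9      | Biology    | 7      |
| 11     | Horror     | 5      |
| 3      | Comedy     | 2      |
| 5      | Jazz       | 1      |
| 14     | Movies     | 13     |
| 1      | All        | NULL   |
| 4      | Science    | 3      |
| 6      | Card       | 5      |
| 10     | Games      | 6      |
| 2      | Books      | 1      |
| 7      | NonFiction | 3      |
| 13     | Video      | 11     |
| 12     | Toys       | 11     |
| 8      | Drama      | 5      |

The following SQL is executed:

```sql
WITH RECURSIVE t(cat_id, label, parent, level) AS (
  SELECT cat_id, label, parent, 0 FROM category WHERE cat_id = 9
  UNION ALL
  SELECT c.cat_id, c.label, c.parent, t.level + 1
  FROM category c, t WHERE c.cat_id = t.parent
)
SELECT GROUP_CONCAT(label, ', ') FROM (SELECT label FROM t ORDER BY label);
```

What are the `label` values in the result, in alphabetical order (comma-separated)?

All, Biology, Books, Comedy, NonFiction

Base: cat_id=9 (Biology), parent=7, level 0.
Iteration 1: join on cat_id=7 -> NonFiction (id 7, parent=3, level 1).
Iteration 2: join on cat_id=3 -> Comedy (id 3, parent=2, level 2).
Iteration 3: join on cat_id=2 -> Books (id 2, parent=1, level 3).
Iteration 4: join on cat_id=1 -> All (id 1, parent=NULL, level 4).
Iteration 5: parent is NULL; no match; recursion stops.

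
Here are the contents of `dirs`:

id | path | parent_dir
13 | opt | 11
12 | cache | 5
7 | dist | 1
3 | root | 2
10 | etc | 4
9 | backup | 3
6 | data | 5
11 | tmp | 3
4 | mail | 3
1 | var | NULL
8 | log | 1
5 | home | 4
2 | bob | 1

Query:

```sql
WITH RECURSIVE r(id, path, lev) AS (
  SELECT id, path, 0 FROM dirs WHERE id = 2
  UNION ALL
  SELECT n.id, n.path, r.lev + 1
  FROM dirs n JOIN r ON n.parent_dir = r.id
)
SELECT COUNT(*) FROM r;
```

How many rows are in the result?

Base: id=2 (bob) at lev 0.
Iteration 1: rows with parent_dir in {2} -> root (id 3, lev 1).
Iteration 2: rows with parent_dir in {3} -> mail (id 4, lev 2), backup (id 9, lev 2), tmp (id 11, lev 2).
Iteration 3: rows with parent_dir in {4,9,11} -> home (id 5, lev 3), etc (id 10, lev 3), opt (id 13, lev 3).
Iteration 4: rows with parent_dir in {5,10,13} -> data (id 6, lev 4), cache (id 12, lev 4).
Iteration 5: no rows with parent_dir in {6,12}; recursion stops.
Total rows emitted: 10.

10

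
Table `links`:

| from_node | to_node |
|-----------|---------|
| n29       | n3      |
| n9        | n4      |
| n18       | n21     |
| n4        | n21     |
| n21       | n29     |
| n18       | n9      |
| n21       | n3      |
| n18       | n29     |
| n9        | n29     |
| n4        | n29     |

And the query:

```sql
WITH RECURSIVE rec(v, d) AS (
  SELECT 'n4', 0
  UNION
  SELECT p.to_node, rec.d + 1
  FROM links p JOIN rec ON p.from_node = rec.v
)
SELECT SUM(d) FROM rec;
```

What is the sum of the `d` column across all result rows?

9

Base: (n4, d=0).
Iteration 1: edges from {n4} -> (n21, d=1), (n29, d=1).
Iteration 2: edges from {n21,n29} -> (n29, d=2), (n3, d=2). [UNION drops 1 duplicate row(s)]
Iteration 3: edges from {n29,n3} -> (n3, d=3).
Iteration 4: no outgoing edges from {n3}; recursion stops.
SUM(d) = 0 + 1 + 1 + 2 + 2 + 3 = 9.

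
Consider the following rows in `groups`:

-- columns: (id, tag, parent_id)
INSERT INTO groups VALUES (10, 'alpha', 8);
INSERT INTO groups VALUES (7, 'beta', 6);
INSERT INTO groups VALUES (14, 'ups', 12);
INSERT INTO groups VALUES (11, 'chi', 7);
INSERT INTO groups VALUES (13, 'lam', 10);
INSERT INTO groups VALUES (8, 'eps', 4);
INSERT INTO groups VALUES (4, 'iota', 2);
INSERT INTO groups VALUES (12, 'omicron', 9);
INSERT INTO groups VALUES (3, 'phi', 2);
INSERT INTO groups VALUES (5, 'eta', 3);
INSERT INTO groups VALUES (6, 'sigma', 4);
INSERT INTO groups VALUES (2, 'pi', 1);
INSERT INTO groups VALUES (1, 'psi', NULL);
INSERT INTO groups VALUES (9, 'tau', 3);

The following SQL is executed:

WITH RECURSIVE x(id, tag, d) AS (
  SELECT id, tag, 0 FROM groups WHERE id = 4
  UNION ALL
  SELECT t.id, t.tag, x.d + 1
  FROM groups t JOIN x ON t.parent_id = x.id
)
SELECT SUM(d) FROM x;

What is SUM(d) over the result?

12

Base: id=4 (iota) at d 0.
Iteration 1: rows with parent_id in {4} -> sigma (id 6, d 1), eps (id 8, d 1).
Iteration 2: rows with parent_id in {6,8} -> beta (id 7, d 2), alpha (id 10, d 2).
Iteration 3: rows with parent_id in {7,10} -> chi (id 11, d 3), lam (id 13, d 3).
Iteration 4: no rows with parent_id in {11,13}; recursion stops.
SUM(d) = 0 + 1 + 1 + 2 + 2 + 3 + 3 = 12.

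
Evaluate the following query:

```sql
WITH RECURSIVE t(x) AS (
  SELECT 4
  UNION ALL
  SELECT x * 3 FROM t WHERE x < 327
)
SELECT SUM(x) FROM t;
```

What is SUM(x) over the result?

Base: x=4.
Iteration 1: 4 < 327 holds -> x = 4 * 3 = 12.
Iteration 2: 12 < 327 holds -> x = 12 * 3 = 36.
Iteration 3: 36 < 327 holds -> x = 36 * 3 = 108.
Iteration 4: 108 < 327 holds -> x = 108 * 3 = 324.
Iteration 5: 324 < 327 holds -> x = 324 * 3 = 972.
Iteration 6: 972 < 327 fails; recursion stops.
SUM(x) = 4 + 12 + 36 + 108 + 324 + 972 = 1456.

1456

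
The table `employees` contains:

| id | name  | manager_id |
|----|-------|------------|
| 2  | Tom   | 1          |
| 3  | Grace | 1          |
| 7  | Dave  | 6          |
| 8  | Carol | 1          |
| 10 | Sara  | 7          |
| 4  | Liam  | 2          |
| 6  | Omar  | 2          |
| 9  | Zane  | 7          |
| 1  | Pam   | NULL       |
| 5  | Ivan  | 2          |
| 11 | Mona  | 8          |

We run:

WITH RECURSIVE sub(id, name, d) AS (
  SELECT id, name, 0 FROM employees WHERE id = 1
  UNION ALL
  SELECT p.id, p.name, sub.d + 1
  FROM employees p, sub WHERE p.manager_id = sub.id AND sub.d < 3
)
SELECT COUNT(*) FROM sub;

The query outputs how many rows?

Base: id=1 (Pam) at d 0.
Iteration 1: rows with manager_id in {1} -> Tom (id 2, d 1), Grace (id 3, d 1), Carol (id 8, d 1).
Iteration 2: rows with manager_id in {2,3,8} -> Liam (id 4, d 2), Ivan (id 5, d 2), Omar (id 6, d 2), Mona (id 11, d 2).
Iteration 3: rows with manager_id in {4,5,6,11} -> Dave (id 7, d 3).
Iteration 4: d < 3 fails for all current rows; recursion stops.
Total rows emitted: 9.

9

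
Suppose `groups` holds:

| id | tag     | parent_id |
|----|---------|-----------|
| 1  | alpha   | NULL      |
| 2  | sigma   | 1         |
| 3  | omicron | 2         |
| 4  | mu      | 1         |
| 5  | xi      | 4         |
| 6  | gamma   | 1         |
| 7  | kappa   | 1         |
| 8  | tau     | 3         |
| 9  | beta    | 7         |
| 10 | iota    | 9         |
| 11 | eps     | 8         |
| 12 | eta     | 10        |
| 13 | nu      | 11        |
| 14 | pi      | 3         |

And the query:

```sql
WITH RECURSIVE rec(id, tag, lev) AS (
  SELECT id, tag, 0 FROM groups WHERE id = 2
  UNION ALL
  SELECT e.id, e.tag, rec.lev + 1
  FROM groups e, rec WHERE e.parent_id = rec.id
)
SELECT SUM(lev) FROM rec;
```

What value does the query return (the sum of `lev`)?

12

Base: id=2 (sigma) at lev 0.
Iteration 1: rows with parent_id in {2} -> omicron (id 3, lev 1).
Iteration 2: rows with parent_id in {3} -> tau (id 8, lev 2), pi (id 14, lev 2).
Iteration 3: rows with parent_id in {8,14} -> eps (id 11, lev 3).
Iteration 4: rows with parent_id in {11} -> nu (id 13, lev 4).
Iteration 5: no rows with parent_id in {13}; recursion stops.
SUM(lev) = 0 + 1 + 2 + 2 + 3 + 4 = 12.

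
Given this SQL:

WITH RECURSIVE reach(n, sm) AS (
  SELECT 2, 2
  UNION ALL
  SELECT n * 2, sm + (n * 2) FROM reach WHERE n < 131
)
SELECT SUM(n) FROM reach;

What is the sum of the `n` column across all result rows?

510

Base: n=2, sm=2.
Iteration 1: 2 < 131 holds -> n = 2 * 2 = 4, sm = 2 + 4 = 6.
Iteration 2: 4 < 131 holds -> n = 4 * 2 = 8, sm = 6 + 8 = 14.
Iteration 3: 8 < 131 holds -> n = 8 * 2 = 16, sm = 14 + 16 = 30.
Iteration 4: 16 < 131 holds -> n = 16 * 2 = 32, sm = 30 + 32 = 62.
Iteration 5: 32 < 131 holds -> n = 32 * 2 = 64, sm = 62 + 64 = 126.
Iteration 6: 64 < 131 holds -> n = 64 * 2 = 128, sm = 126 + 128 = 254.
Iteration 7: 128 < 131 holds -> n = 128 * 2 = 256, sm = 254 + 256 = 510.
Iteration 8: 256 < 131 fails; recursion stops.
SUM(n) = 2 + 4 + 8 + 16 + 32 + 64 + 128 + 256 = 510.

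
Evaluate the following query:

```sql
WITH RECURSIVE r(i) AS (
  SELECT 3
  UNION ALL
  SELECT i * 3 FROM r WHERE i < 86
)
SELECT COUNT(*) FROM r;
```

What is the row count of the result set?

5

Base: i=3.
Iteration 1: 3 < 86 holds -> i = 3 * 3 = 9.
Iteration 2: 9 < 86 holds -> i = 9 * 3 = 27.
Iteration 3: 27 < 86 holds -> i = 27 * 3 = 81.
Iteration 4: 81 < 86 holds -> i = 81 * 3 = 243.
Iteration 5: 243 < 86 fails; recursion stops.
Total rows emitted: 5.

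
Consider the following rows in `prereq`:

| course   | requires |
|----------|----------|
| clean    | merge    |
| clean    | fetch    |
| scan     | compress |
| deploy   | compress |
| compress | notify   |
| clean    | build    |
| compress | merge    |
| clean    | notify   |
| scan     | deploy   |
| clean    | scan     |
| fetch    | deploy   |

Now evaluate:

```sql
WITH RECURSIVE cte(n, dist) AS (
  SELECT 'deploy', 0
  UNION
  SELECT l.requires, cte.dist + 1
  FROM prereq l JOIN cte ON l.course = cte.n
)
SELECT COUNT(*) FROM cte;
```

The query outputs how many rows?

4

Base: (deploy, dist=0).
Iteration 1: edges from {deploy} -> (compress, dist=1).
Iteration 2: edges from {compress} -> (merge, dist=2), (notify, dist=2).
Iteration 3: no outgoing edges from {merge,notify}; recursion stops.
Total rows emitted: 4.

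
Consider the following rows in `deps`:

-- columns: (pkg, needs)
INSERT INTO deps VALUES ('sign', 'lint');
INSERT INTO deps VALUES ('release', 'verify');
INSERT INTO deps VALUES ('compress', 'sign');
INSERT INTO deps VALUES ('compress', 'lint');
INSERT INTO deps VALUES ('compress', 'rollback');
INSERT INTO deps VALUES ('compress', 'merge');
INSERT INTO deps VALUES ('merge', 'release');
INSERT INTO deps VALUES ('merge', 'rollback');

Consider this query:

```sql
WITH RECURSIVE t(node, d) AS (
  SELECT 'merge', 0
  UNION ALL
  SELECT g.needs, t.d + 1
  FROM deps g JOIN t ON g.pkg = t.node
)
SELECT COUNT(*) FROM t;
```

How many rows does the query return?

4

Base: (merge, d=0).
Iteration 1: edges from {merge} -> (release, d=1), (rollback, d=1).
Iteration 2: edges from {release,rollback} -> (verify, d=2).
Iteration 3: no outgoing edges from {verify}; recursion stops.
Total rows emitted: 4.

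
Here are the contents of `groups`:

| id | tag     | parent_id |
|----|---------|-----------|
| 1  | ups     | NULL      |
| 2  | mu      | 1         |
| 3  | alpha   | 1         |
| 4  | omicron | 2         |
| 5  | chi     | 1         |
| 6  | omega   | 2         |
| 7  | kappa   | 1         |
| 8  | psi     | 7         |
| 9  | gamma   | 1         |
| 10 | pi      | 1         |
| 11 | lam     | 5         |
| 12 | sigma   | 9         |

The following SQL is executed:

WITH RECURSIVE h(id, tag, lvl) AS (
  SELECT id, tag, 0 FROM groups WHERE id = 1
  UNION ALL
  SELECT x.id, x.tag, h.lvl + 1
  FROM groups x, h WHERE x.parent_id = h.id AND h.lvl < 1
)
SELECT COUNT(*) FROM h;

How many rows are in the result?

Base: id=1 (ups) at lvl 0.
Iteration 1: rows with parent_id in {1} -> mu (id 2, lvl 1), alpha (id 3, lvl 1), chi (id 5, lvl 1), kappa (id 7, lvl 1), gamma (id 9, lvl 1), pi (id 10, lvl 1).
Iteration 2: lvl < 1 fails for all current rows; recursion stops.
Total rows emitted: 7.

7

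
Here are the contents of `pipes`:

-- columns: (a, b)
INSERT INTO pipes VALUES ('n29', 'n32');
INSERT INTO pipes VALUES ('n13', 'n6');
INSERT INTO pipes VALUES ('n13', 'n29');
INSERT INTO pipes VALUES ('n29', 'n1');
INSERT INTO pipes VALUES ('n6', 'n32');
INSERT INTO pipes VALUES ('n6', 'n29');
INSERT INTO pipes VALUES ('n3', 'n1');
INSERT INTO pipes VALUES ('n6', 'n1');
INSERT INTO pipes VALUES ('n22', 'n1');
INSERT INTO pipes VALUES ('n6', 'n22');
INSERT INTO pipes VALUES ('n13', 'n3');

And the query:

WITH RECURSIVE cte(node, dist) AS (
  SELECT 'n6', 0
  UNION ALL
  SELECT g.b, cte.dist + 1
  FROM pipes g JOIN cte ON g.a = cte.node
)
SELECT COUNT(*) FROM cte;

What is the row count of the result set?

8

Base: (n6, dist=0).
Iteration 1: edges from {n6} -> (n1, dist=1), (n22, dist=1), (n29, dist=1), (n32, dist=1).
Iteration 2: edges from {n1,n22,n29,n32} -> (n1, dist=2) x2, (n32, dist=2). [UNION ALL keeps all 3 new rows, including repeats]
Iteration 3: no outgoing edges from {n1,n32}; recursion stops.
Total rows emitted: 8.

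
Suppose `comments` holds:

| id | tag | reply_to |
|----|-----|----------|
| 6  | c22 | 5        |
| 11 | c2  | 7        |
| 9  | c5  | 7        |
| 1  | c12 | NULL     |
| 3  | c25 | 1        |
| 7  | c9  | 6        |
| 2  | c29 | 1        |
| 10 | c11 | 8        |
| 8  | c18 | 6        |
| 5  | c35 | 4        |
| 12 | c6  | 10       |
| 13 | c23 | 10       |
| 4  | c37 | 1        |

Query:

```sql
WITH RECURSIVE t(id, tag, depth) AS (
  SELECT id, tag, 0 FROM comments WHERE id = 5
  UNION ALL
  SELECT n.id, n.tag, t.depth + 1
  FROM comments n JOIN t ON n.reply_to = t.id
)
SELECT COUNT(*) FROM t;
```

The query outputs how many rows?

9

Base: id=5 (c35) at depth 0.
Iteration 1: rows with reply_to in {5} -> c22 (id 6, depth 1).
Iteration 2: rows with reply_to in {6} -> c9 (id 7, depth 2), c18 (id 8, depth 2).
Iteration 3: rows with reply_to in {7,8} -> c5 (id 9, depth 3), c11 (id 10, depth 3), c2 (id 11, depth 3).
Iteration 4: rows with reply_to in {9,10,11} -> c6 (id 12, depth 4), c23 (id 13, depth 4).
Iteration 5: no rows with reply_to in {12,13}; recursion stops.
Total rows emitted: 9.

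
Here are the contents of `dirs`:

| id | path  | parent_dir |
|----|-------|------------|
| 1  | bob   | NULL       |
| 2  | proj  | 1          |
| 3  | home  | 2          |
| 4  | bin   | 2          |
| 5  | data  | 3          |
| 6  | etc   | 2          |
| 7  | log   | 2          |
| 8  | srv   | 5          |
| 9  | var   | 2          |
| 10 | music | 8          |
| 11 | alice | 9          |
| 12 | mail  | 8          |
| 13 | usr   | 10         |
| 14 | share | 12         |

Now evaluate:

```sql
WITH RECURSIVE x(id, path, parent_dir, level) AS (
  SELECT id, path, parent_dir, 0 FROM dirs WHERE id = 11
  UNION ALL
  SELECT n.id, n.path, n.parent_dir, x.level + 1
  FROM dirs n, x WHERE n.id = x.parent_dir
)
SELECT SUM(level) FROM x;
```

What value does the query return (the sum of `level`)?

6

Base: id=11 (alice), parent_dir=9, level 0.
Iteration 1: join on id=9 -> var (id 9, parent_dir=2, level 1).
Iteration 2: join on id=2 -> proj (id 2, parent_dir=1, level 2).
Iteration 3: join on id=1 -> bob (id 1, parent_dir=NULL, level 3).
Iteration 4: parent_dir is NULL; no match; recursion stops.
SUM(level) = 0 + 1 + 2 + 3 = 6.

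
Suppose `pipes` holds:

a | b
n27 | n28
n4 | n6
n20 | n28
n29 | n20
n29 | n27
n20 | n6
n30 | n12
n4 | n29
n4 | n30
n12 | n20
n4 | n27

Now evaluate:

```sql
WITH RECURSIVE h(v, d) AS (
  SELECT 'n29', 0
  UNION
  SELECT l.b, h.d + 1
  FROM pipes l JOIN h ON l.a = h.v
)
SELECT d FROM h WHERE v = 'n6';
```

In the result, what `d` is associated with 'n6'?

Base: (n29, d=0).
Iteration 1: edges from {n29} -> (n20, d=1), (n27, d=1).
Iteration 2: edges from {n20,n27} -> (n28, d=2), (n6, d=2). [UNION drops 1 duplicate row(s)]
Iteration 3: no outgoing edges from {n28,n6}; recursion stops.

2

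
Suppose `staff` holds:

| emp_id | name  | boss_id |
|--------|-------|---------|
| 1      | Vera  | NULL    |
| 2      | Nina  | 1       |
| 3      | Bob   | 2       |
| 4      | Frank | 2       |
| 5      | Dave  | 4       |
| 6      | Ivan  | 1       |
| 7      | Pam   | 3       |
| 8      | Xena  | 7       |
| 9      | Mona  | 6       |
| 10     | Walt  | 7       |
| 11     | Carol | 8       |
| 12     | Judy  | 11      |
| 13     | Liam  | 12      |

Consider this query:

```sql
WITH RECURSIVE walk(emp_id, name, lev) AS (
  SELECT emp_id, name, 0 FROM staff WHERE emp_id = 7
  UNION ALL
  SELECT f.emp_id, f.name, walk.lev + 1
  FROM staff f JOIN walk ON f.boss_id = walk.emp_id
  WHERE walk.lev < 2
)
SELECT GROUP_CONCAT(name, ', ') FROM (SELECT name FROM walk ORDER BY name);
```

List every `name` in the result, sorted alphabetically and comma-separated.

Carol, Pam, Walt, Xena

Base: emp_id=7 (Pam) at lev 0.
Iteration 1: rows with boss_id in {7} -> Xena (id 8, lev 1), Walt (id 10, lev 1).
Iteration 2: rows with boss_id in {8,10} -> Carol (id 11, lev 2).
Iteration 3: lev < 2 fails for all current rows; recursion stops.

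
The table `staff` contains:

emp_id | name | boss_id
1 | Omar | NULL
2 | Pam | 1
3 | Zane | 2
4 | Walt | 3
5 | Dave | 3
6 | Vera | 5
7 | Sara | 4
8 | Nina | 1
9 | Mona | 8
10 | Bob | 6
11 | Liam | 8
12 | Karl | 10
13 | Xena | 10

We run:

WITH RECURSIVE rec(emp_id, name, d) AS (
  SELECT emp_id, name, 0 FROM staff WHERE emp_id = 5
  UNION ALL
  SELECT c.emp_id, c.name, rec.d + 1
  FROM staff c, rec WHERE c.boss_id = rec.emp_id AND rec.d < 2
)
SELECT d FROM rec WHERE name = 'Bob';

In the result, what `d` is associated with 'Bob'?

Base: emp_id=5 (Dave) at d 0.
Iteration 1: rows with boss_id in {5} -> Vera (id 6, d 1).
Iteration 2: rows with boss_id in {6} -> Bob (id 10, d 2).
Iteration 3: d < 2 fails for all current rows; recursion stops.

2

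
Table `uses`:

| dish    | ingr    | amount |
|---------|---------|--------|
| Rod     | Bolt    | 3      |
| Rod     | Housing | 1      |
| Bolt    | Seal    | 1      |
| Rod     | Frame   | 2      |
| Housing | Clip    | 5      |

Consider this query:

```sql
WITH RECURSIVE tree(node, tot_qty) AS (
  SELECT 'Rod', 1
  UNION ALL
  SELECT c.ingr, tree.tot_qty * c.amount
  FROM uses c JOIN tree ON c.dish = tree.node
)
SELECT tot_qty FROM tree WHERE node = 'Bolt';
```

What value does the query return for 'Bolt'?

3

Base: (Rod, tot_qty=1).
Iteration 1: components of {Rod} -> Bolt = 1*3 = 3, Frame = 1*2 = 2, Housing = 1*1 = 1.
Iteration 2: components of {Bolt,Frame,Housing} -> Clip = 1*5 = 5, Seal = 3*1 = 3.
Iteration 3: no further components; recursion stops.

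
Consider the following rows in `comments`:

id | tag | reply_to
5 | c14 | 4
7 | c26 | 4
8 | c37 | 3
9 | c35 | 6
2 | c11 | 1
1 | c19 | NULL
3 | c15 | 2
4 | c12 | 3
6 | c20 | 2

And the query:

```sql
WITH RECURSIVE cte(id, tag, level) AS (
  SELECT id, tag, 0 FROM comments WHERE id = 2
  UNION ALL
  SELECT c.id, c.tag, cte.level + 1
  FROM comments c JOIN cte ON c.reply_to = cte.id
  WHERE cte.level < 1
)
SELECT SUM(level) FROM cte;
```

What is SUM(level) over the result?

2

Base: id=2 (c11) at level 0.
Iteration 1: rows with reply_to in {2} -> c15 (id 3, level 1), c20 (id 6, level 1).
Iteration 2: level < 1 fails for all current rows; recursion stops.
SUM(level) = 0 + 1 + 1 = 2.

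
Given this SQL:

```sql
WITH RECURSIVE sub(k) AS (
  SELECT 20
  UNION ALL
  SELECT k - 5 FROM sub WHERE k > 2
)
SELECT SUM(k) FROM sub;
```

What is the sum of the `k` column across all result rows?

50

Base: k=20.
Iteration 1: 20 > 2 holds -> k = 20 - 5 = 15.
Iteration 2: 15 > 2 holds -> k = 15 - 5 = 10.
Iteration 3: 10 > 2 holds -> k = 10 - 5 = 5.
Iteration 4: 5 > 2 holds -> k = 5 - 5 = 0.
Iteration 5: 0 > 2 fails; recursion stops.
SUM(k) = 20 + 15 + 10 + 5 + 0 = 50.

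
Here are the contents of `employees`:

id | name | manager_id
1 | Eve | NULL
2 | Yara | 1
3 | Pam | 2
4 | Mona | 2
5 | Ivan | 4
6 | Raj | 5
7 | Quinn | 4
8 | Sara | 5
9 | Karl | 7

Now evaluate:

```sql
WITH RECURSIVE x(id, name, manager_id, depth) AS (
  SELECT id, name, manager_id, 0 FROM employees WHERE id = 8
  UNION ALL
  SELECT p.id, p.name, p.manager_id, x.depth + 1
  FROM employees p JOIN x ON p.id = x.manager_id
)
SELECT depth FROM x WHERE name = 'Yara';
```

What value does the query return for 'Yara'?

Base: id=8 (Sara), manager_id=5, depth 0.
Iteration 1: join on id=5 -> Ivan (id 5, manager_id=4, depth 1).
Iteration 2: join on id=4 -> Mona (id 4, manager_id=2, depth 2).
Iteration 3: join on id=2 -> Yara (id 2, manager_id=1, depth 3).
Iteration 4: join on id=1 -> Eve (id 1, manager_id=NULL, depth 4).
Iteration 5: manager_id is NULL; no match; recursion stops.

3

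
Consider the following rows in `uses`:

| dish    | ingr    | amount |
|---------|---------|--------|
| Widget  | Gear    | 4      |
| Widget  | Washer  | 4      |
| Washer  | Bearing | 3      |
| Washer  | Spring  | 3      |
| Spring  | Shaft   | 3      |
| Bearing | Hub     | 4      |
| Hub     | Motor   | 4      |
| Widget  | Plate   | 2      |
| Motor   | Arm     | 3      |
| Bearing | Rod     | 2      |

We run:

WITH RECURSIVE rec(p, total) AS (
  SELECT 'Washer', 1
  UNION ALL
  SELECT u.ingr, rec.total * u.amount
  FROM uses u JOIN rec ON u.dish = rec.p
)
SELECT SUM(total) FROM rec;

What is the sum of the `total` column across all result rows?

Base: (Washer, total=1).
Iteration 1: components of {Washer} -> Bearing = 1*3 = 3, Spring = 1*3 = 3.
Iteration 2: components of {Bearing,Spring} -> Hub = 3*4 = 12, Rod = 3*2 = 6, Shaft = 3*3 = 9.
Iteration 3: components of {Hub,Rod,Shaft} -> Motor = 12*4 = 48.
Iteration 4: components of {Motor} -> Arm = 48*3 = 144.
Iteration 5: no further components; recursion stops.
SUM(total) = 1 + 3 + 3 + 12 + 6 + 9 + 48 + 144 = 226.

226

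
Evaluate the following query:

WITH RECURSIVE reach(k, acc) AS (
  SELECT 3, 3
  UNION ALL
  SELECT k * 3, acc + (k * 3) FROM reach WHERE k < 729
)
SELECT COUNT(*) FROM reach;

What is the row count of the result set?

6

Base: k=3, acc=3.
Iteration 1: 3 < 729 holds -> k = 3 * 3 = 9, acc = 3 + 9 = 12.
Iteration 2: 9 < 729 holds -> k = 9 * 3 = 27, acc = 12 + 27 = 39.
Iteration 3: 27 < 729 holds -> k = 27 * 3 = 81, acc = 39 + 81 = 120.
Iteration 4: 81 < 729 holds -> k = 81 * 3 = 243, acc = 120 + 243 = 363.
Iteration 5: 243 < 729 holds -> k = 243 * 3 = 729, acc = 363 + 729 = 1092.
Iteration 6: 729 < 729 fails; recursion stops.
Total rows emitted: 6.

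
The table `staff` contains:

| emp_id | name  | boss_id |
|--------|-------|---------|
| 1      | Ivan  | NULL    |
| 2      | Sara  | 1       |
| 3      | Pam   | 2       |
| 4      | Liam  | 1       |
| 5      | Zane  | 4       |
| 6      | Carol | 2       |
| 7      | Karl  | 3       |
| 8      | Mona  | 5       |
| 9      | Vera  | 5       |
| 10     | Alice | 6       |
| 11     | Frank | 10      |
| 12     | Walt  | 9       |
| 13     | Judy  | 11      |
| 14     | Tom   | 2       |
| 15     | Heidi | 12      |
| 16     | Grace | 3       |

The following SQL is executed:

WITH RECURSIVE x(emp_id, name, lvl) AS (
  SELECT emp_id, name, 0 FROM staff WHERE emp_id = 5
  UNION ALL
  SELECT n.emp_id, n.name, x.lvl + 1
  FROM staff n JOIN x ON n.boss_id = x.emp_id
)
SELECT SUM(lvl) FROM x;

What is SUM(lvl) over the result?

Base: emp_id=5 (Zane) at lvl 0.
Iteration 1: rows with boss_id in {5} -> Mona (id 8, lvl 1), Vera (id 9, lvl 1).
Iteration 2: rows with boss_id in {8,9} -> Walt (id 12, lvl 2).
Iteration 3: rows with boss_id in {12} -> Heidi (id 15, lvl 3).
Iteration 4: no rows with boss_id in {15}; recursion stops.
SUM(lvl) = 0 + 1 + 1 + 2 + 3 = 7.

7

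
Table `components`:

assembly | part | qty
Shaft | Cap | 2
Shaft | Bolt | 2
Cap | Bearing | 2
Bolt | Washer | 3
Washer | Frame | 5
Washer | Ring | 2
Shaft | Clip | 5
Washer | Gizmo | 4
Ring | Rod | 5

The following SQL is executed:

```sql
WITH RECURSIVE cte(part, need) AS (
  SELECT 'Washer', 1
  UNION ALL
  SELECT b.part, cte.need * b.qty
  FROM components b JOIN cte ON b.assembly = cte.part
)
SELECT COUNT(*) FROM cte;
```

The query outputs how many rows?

Base: (Washer, need=1).
Iteration 1: components of {Washer} -> Frame = 1*5 = 5, Gizmo = 1*4 = 4, Ring = 1*2 = 2.
Iteration 2: components of {Frame,Gizmo,Ring} -> Rod = 2*5 = 10.
Iteration 3: no further components; recursion stops.
Total rows emitted: 5.

5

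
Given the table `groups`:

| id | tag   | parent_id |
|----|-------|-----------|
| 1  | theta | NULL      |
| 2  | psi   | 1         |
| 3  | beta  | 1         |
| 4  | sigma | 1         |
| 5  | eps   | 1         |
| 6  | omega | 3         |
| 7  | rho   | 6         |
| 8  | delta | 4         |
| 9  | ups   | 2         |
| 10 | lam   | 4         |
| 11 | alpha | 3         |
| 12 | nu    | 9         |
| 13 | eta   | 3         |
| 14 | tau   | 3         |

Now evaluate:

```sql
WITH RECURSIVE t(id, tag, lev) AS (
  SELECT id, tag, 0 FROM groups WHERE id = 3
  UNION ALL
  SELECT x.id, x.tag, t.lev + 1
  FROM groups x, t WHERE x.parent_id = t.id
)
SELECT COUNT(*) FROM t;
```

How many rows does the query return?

6

Base: id=3 (beta) at lev 0.
Iteration 1: rows with parent_id in {3} -> omega (id 6, lev 1), alpha (id 11, lev 1), eta (id 13, lev 1), tau (id 14, lev 1).
Iteration 2: rows with parent_id in {6,11,13,14} -> rho (id 7, lev 2).
Iteration 3: no rows with parent_id in {7}; recursion stops.
Total rows emitted: 6.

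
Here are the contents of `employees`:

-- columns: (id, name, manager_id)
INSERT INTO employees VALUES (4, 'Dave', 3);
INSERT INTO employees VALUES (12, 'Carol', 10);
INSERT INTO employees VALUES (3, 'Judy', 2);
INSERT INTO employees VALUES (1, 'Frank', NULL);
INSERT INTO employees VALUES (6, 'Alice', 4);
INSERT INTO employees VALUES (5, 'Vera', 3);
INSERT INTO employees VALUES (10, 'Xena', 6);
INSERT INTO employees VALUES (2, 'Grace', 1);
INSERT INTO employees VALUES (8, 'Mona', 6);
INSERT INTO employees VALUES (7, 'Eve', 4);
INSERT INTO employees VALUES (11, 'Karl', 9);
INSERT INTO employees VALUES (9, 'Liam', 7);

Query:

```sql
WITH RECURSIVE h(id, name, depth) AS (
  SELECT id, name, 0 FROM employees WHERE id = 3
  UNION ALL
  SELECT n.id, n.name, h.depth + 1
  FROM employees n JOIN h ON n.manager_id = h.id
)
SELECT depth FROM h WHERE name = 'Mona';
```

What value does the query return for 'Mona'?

3

Base: id=3 (Judy) at depth 0.
Iteration 1: rows with manager_id in {3} -> Dave (id 4, depth 1), Vera (id 5, depth 1).
Iteration 2: rows with manager_id in {4,5} -> Alice (id 6, depth 2), Eve (id 7, depth 2).
Iteration 3: rows with manager_id in {6,7} -> Mona (id 8, depth 3), Liam (id 9, depth 3), Xena (id 10, depth 3).
Iteration 4: rows with manager_id in {8,9,10} -> Karl (id 11, depth 4), Carol (id 12, depth 4).
Iteration 5: no rows with manager_id in {11,12}; recursion stops.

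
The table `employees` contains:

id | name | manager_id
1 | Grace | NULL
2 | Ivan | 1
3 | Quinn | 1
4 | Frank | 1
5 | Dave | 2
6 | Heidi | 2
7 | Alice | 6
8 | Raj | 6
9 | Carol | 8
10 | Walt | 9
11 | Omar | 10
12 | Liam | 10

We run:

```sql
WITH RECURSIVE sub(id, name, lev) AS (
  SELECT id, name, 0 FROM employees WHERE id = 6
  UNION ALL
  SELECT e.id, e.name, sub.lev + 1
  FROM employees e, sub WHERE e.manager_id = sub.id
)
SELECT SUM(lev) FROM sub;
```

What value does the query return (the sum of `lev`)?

Base: id=6 (Heidi) at lev 0.
Iteration 1: rows with manager_id in {6} -> Alice (id 7, lev 1), Raj (id 8, lev 1).
Iteration 2: rows with manager_id in {7,8} -> Carol (id 9, lev 2).
Iteration 3: rows with manager_id in {9} -> Walt (id 10, lev 3).
Iteration 4: rows with manager_id in {10} -> Omar (id 11, lev 4), Liam (id 12, lev 4).
Iteration 5: no rows with manager_id in {11,12}; recursion stops.
SUM(lev) = 0 + 1 + 1 + 2 + 3 + 4 + 4 = 15.

15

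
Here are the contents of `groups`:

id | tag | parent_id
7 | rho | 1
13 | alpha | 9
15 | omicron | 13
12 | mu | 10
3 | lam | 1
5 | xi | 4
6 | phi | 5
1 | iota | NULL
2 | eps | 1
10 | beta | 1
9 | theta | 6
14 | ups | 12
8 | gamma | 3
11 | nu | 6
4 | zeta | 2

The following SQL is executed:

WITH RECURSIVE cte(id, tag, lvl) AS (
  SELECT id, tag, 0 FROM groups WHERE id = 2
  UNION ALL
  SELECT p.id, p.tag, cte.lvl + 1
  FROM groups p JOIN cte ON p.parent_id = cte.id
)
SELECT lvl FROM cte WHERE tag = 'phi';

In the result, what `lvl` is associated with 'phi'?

3

Base: id=2 (eps) at lvl 0.
Iteration 1: rows with parent_id in {2} -> zeta (id 4, lvl 1).
Iteration 2: rows with parent_id in {4} -> xi (id 5, lvl 2).
Iteration 3: rows with parent_id in {5} -> phi (id 6, lvl 3).
Iteration 4: rows with parent_id in {6} -> theta (id 9, lvl 4), nu (id 11, lvl 4).
Iteration 5: rows with parent_id in {9,11} -> alpha (id 13, lvl 5).
Iteration 6: rows with parent_id in {13} -> omicron (id 15, lvl 6).
Iteration 7: no rows with parent_id in {15}; recursion stops.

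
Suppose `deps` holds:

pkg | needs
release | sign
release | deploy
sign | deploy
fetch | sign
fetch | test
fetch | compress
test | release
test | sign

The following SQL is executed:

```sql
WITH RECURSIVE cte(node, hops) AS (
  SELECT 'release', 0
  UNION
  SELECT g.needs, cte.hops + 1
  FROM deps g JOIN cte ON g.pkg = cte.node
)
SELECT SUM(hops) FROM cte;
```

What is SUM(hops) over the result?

4

Base: (release, hops=0).
Iteration 1: edges from {release} -> (deploy, hops=1), (sign, hops=1).
Iteration 2: edges from {deploy,sign} -> (deploy, hops=2).
Iteration 3: no outgoing edges from {deploy}; recursion stops.
SUM(hops) = 0 + 1 + 1 + 2 = 4.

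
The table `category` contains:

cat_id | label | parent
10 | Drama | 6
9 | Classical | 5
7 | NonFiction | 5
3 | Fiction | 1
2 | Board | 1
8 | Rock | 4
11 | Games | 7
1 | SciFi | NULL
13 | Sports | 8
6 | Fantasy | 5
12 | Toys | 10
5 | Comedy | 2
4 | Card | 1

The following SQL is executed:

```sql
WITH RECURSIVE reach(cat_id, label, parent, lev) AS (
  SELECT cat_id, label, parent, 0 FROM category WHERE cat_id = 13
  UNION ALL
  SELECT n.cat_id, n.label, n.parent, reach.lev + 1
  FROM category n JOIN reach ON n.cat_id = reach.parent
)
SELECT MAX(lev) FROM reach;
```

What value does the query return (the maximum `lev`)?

Base: cat_id=13 (Sports), parent=8, lev 0.
Iteration 1: join on cat_id=8 -> Rock (id 8, parent=4, lev 1).
Iteration 2: join on cat_id=4 -> Card (id 4, parent=1, lev 2).
Iteration 3: join on cat_id=1 -> SciFi (id 1, parent=NULL, lev 3).
Iteration 4: parent is NULL; no match; recursion stops.
lev values: 0, 1, 2, 3; the maximum is 3.

3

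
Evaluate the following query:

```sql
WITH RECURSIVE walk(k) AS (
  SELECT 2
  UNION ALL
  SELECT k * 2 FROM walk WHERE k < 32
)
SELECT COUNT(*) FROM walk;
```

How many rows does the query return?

5

Base: k=2.
Iteration 1: 2 < 32 holds -> k = 2 * 2 = 4.
Iteration 2: 4 < 32 holds -> k = 4 * 2 = 8.
Iteration 3: 8 < 32 holds -> k = 8 * 2 = 16.
Iteration 4: 16 < 32 holds -> k = 16 * 2 = 32.
Iteration 5: 32 < 32 fails; recursion stops.
Total rows emitted: 5.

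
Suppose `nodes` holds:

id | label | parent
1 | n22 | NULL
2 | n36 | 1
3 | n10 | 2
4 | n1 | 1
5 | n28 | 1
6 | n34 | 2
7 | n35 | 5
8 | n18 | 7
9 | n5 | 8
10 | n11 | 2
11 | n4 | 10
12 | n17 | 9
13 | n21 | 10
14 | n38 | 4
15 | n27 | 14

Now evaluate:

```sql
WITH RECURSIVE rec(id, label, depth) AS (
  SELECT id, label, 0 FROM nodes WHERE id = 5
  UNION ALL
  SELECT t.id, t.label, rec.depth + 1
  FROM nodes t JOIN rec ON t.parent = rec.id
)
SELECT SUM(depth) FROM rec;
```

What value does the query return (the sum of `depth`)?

Base: id=5 (n28) at depth 0.
Iteration 1: rows with parent in {5} -> n35 (id 7, depth 1).
Iteration 2: rows with parent in {7} -> n18 (id 8, depth 2).
Iteration 3: rows with parent in {8} -> n5 (id 9, depth 3).
Iteration 4: rows with parent in {9} -> n17 (id 12, depth 4).
Iteration 5: no rows with parent in {12}; recursion stops.
SUM(depth) = 0 + 1 + 2 + 3 + 4 = 10.

10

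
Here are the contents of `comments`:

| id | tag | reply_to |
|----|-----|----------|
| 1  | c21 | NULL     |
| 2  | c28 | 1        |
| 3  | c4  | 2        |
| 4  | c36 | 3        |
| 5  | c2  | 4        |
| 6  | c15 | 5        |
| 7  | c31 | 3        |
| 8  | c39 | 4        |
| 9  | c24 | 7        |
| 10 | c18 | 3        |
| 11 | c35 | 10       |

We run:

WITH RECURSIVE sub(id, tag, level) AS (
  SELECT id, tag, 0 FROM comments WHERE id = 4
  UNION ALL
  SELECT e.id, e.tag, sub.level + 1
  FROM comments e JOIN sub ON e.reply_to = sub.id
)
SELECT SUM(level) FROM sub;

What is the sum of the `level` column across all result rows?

Base: id=4 (c36) at level 0.
Iteration 1: rows with reply_to in {4} -> c2 (id 5, level 1), c39 (id 8, level 1).
Iteration 2: rows with reply_to in {5,8} -> c15 (id 6, level 2).
Iteration 3: no rows with reply_to in {6}; recursion stops.
SUM(level) = 0 + 1 + 1 + 2 = 4.

4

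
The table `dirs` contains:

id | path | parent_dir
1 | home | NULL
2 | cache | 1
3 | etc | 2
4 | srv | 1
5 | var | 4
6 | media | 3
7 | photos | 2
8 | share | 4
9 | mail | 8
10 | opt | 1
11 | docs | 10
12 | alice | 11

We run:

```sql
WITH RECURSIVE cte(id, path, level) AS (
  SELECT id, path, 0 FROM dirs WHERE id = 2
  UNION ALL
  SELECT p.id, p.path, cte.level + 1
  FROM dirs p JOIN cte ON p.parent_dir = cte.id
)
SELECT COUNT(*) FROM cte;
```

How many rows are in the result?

4

Base: id=2 (cache) at level 0.
Iteration 1: rows with parent_dir in {2} -> etc (id 3, level 1), photos (id 7, level 1).
Iteration 2: rows with parent_dir in {3,7} -> media (id 6, level 2).
Iteration 3: no rows with parent_dir in {6}; recursion stops.
Total rows emitted: 4.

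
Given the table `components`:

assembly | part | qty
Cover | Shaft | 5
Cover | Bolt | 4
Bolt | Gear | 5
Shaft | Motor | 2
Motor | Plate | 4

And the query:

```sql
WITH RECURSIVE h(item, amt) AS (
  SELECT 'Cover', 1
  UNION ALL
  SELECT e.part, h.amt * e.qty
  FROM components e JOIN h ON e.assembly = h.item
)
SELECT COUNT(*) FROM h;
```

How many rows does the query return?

6

Base: (Cover, amt=1).
Iteration 1: components of {Cover} -> Bolt = 1*4 = 4, Shaft = 1*5 = 5.
Iteration 2: components of {Bolt,Shaft} -> Gear = 4*5 = 20, Motor = 5*2 = 10.
Iteration 3: components of {Gear,Motor} -> Plate = 10*4 = 40.
Iteration 4: no further components; recursion stops.
Total rows emitted: 6.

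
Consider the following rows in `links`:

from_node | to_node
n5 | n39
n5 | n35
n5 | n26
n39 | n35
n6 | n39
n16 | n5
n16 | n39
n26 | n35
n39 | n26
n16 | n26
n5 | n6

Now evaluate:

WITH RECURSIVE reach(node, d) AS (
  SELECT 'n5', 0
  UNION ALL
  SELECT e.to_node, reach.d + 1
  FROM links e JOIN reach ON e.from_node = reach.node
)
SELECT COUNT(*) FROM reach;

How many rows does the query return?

13

Base: (n5, d=0).
Iteration 1: edges from {n5} -> (n26, d=1), (n35, d=1), (n39, d=1), (n6, d=1).
Iteration 2: edges from {n26,n35,n39,n6} -> (n26, d=2), (n35, d=2) x2, (n39, d=2). [UNION ALL keeps all 4 new rows, including repeats]
Iteration 3: edges from {n26,n35,n39} -> (n26, d=3), (n35, d=3) x2. [UNION ALL keeps all 3 new rows, including repeats]
Iteration 4: edges from {n26,n35} -> (n35, d=4).
Iteration 5: no outgoing edges from {n35}; recursion stops.
Total rows emitted: 13.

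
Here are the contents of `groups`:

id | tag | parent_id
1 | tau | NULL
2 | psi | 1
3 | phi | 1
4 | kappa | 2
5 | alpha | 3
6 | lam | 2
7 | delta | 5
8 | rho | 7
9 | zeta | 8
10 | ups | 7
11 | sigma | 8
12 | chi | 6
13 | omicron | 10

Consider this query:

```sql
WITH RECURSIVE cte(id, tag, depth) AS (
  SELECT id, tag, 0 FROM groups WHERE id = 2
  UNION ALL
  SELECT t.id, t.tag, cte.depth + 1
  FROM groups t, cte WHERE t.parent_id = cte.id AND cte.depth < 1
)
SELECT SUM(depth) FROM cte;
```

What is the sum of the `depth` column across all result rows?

2

Base: id=2 (psi) at depth 0.
Iteration 1: rows with parent_id in {2} -> kappa (id 4, depth 1), lam (id 6, depth 1).
Iteration 2: depth < 1 fails for all current rows; recursion stops.
SUM(depth) = 0 + 1 + 1 = 2.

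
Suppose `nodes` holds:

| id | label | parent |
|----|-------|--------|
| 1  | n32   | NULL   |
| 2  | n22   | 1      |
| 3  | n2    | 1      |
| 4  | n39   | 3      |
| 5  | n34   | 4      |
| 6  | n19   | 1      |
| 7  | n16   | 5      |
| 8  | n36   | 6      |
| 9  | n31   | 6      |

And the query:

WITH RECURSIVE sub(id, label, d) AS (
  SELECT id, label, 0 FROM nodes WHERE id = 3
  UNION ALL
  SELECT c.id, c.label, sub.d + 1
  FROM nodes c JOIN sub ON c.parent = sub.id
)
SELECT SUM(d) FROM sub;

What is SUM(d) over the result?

6

Base: id=3 (n2) at d 0.
Iteration 1: rows with parent in {3} -> n39 (id 4, d 1).
Iteration 2: rows with parent in {4} -> n34 (id 5, d 2).
Iteration 3: rows with parent in {5} -> n16 (id 7, d 3).
Iteration 4: no rows with parent in {7}; recursion stops.
SUM(d) = 0 + 1 + 2 + 3 = 6.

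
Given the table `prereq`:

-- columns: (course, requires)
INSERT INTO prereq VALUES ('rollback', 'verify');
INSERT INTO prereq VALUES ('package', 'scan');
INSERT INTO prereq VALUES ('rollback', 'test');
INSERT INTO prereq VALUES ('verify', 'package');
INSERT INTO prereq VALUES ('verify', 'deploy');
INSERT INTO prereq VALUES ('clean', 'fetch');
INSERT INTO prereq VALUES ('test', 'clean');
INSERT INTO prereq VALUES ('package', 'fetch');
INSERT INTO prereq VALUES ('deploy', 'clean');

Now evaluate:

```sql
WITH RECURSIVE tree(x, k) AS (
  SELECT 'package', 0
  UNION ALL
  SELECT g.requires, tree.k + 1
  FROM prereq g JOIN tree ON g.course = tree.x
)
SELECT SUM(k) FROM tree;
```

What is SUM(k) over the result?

2

Base: (package, k=0).
Iteration 1: edges from {package} -> (fetch, k=1), (scan, k=1).
Iteration 2: no outgoing edges from {fetch,scan}; recursion stops.
SUM(k) = 0 + 1 + 1 = 2.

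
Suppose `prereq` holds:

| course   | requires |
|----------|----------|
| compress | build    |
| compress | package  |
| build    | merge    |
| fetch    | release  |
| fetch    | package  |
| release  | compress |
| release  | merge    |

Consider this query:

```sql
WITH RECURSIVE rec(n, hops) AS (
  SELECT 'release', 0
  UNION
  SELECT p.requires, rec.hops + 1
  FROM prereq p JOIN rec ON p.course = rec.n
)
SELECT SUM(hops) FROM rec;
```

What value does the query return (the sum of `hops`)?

Base: (release, hops=0).
Iteration 1: edges from {release} -> (compress, hops=1), (merge, hops=1).
Iteration 2: edges from {compress,merge} -> (build, hops=2), (package, hops=2).
Iteration 3: edges from {build,package} -> (merge, hops=3).
Iteration 4: no outgoing edges from {merge}; recursion stops.
SUM(hops) = 0 + 1 + 1 + 2 + 2 + 3 = 9.

9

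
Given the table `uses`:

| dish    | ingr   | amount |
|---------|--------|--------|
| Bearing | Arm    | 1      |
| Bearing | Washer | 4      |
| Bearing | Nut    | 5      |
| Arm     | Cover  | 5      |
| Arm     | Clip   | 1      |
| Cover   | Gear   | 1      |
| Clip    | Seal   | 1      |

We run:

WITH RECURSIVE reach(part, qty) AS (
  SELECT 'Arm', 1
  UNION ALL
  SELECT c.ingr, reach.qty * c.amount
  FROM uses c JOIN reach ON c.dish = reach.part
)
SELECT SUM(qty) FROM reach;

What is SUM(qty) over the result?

13

Base: (Arm, qty=1).
Iteration 1: components of {Arm} -> Clip = 1*1 = 1, Cover = 1*5 = 5.
Iteration 2: components of {Clip,Cover} -> Gear = 5*1 = 5, Seal = 1*1 = 1.
Iteration 3: no further components; recursion stops.
SUM(qty) = 1 + 5 + 1 + 5 + 1 = 13.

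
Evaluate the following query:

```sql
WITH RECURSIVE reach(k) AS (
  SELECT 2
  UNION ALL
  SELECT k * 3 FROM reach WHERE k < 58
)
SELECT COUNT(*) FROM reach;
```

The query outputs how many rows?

Base: k=2.
Iteration 1: 2 < 58 holds -> k = 2 * 3 = 6.
Iteration 2: 6 < 58 holds -> k = 6 * 3 = 18.
Iteration 3: 18 < 58 holds -> k = 18 * 3 = 54.
Iteration 4: 54 < 58 holds -> k = 54 * 3 = 162.
Iteration 5: 162 < 58 fails; recursion stops.
Total rows emitted: 5.

5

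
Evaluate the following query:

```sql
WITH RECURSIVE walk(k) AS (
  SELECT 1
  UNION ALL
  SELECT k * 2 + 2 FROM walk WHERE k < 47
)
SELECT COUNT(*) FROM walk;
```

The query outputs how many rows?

Base: k=1.
Iteration 1: 1 < 47 holds -> k = 1 * 2 + 2 = 4.
Iteration 2: 4 < 47 holds -> k = 4 * 2 + 2 = 10.
Iteration 3: 10 < 47 holds -> k = 10 * 2 + 2 = 22.
Iteration 4: 22 < 47 holds -> k = 22 * 2 + 2 = 46.
Iteration 5: 46 < 47 holds -> k = 46 * 2 + 2 = 94.
Iteration 6: 94 < 47 fails; recursion stops.
Total rows emitted: 6.

6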